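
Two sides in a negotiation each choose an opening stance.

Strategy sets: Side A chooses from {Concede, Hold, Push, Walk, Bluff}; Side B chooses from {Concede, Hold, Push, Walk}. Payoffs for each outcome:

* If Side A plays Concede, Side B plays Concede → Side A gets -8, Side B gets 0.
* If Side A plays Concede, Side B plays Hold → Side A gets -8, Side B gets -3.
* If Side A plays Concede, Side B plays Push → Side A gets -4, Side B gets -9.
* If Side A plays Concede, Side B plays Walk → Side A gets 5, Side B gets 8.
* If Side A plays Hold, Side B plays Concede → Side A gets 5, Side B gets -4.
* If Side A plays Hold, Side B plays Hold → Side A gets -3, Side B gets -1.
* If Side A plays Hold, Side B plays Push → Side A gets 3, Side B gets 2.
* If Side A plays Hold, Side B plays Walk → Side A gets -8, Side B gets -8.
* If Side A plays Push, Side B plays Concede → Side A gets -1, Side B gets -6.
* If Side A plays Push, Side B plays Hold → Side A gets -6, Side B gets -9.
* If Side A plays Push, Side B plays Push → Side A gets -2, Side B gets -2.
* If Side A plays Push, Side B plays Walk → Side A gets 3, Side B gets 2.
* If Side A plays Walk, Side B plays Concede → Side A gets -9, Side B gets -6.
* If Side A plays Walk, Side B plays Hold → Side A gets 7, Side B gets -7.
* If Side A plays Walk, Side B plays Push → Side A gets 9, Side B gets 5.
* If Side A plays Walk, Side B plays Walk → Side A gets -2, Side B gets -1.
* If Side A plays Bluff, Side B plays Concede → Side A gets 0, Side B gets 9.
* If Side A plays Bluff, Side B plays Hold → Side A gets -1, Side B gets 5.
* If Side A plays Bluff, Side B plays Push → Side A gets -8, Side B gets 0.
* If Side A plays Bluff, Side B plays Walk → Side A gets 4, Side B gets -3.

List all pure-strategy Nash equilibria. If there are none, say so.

Side A against Concede: payoffs -8, 5, -1, -9, 0 → best response Hold.
Side A against Hold: payoffs -8, -3, -6, 7, -1 → best response Walk.
Side A against Push: payoffs -4, 3, -2, 9, -8 → best response Walk.
Side A against Walk: payoffs 5, -8, 3, -2, 4 → best response Concede.
Side B against Concede: payoffs 0, -3, -9, 8 → best response Walk.
Side B against Hold: payoffs -4, -1, 2, -8 → best response Push.
Side B against Push: payoffs -6, -9, -2, 2 → best response Walk.
Side B against Walk: payoffs -6, -7, 5, -1 → best response Push.
Side B against Bluff: payoffs 9, 5, 0, -3 → best response Concede.
Mutual best responses: (Concede, Walk); (Walk, Push).

The pure Nash equilibria are (Concede, Walk) and (Walk, Push).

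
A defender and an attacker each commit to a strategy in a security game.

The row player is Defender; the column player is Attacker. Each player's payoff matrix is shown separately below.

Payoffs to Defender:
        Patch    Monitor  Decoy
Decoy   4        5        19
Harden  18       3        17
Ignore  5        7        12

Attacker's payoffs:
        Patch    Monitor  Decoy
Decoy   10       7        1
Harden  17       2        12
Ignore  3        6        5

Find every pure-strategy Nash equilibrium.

Defender against Patch: payoffs 4, 18, 5 → best response Harden.
Defender against Monitor: payoffs 5, 3, 7 → best response Ignore.
Defender against Decoy: payoffs 19, 17, 12 → best response Decoy.
Attacker against Decoy: payoffs 10, 7, 1 → best response Patch.
Attacker against Harden: payoffs 17, 2, 12 → best response Patch.
Attacker against Ignore: payoffs 3, 6, 5 → best response Monitor.
Mutual best responses: (Harden, Patch); (Ignore, Monitor).

Pure-strategy Nash equilibria: (Harden, Patch) and (Ignore, Monitor)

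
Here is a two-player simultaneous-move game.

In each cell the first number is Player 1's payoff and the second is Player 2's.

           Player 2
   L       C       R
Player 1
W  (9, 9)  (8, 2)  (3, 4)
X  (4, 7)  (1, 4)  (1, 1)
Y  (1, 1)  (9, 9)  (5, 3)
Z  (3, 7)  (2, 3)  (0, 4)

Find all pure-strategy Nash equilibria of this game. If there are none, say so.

The pure Nash equilibria are (W, L); (Y, C).

(W, L): Player 1 gets 9, best alternative 4; Player 2 gets 9, best alternative 4. No profitable deviation — NE.
(W, C): Player 1 can switch to Y (8 → 9). Not NE.
(W, R): Player 1 can switch to Y (3 → 5). Not NE.
(X, L): Player 1 can switch to W (4 → 9). Not NE.
(X, C): Player 1 can switch to W (1 → 8). Not NE.
(X, R): Player 1 can switch to W (1 → 3). Not NE.
(Y, L): Player 1 can switch to W (1 → 9). Not NE.
(Y, C): Player 1 gets 9, best alternative 8; Player 2 gets 9, best alternative 3. No profitable deviation — NE.
(The remaining 4 profiles each have a profitable deviation by the same check.)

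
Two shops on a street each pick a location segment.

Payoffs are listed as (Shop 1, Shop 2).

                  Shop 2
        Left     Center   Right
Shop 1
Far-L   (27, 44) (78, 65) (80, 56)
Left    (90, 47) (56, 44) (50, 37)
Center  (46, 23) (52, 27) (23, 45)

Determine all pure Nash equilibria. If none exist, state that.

(Far-L, Left): Shop 1 can switch to Left (27 → 90). Not NE.
(Far-L, Center): Shop 1 gets 78, best alternative 56; Shop 2 gets 65, best alternative 56. No profitable deviation — NE.
(Far-L, Right): Shop 2 can switch to Center (56 → 65). Not NE.
(Left, Left): Shop 1 gets 90, best alternative 46; Shop 2 gets 47, best alternative 44. No profitable deviation — NE.
(Left, Center): Shop 1 can switch to Far-L (56 → 78). Not NE.
(Left, Right): Shop 1 can switch to Far-L (50 → 80). Not NE.
(Center, Left): Shop 1 can switch to Left (46 → 90). Not NE.
(Center, Center): Shop 1 can switch to Far-L (52 → 78). Not NE.
(Center, Right): Shop 1 can switch to Far-L (23 → 80). Not NE.

(Far-L, Center), (Left, Left)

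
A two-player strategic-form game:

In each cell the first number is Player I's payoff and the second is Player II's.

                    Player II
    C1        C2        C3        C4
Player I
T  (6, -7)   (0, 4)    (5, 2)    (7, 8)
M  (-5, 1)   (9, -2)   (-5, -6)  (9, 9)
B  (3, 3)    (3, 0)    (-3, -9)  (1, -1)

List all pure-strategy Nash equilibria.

Player I against C1: payoffs 6, -5, 3 → best response T.
Player I against C2: payoffs 0, 9, 3 → best response M.
Player I against C3: payoffs 5, -5, -3 → best response T.
Player I against C4: payoffs 7, 9, 1 → best response M.
Player II against T: payoffs -7, 4, 2, 8 → best response C4.
Player II against M: payoffs 1, -2, -6, 9 → best response C4.
Player II against B: payoffs 3, 0, -9, -1 → best response C1.
Mutual best responses: (M, C4).

(M, C4)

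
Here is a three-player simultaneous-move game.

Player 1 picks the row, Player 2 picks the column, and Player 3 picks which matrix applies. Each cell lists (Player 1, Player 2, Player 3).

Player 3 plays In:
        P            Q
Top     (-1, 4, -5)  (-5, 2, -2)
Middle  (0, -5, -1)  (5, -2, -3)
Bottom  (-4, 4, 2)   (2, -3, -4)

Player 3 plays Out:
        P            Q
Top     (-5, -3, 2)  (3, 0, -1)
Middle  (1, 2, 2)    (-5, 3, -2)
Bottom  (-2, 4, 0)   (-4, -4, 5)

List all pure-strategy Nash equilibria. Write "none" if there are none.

The unique pure-strategy Nash equilibrium is (Top, Q, Out).

For each player, find the best response to each opponent profile; mutual best responses are the pure NE.
Player 1 against (P, In): payoffs -1, 0, -4 → best response Middle.
Player 1 against (P, Out): payoffs -5, 1, -2 → best response Middle.
Player 1 against (Q, In): payoffs -5, 5, 2 → best response Middle.
Player 1 against (Q, Out): payoffs 3, -5, -4 → best response Top.
Player 2 against (Top, In): payoffs 4, 2 → best response P.
Player 2 against (Top, Out): payoffs -3, 0 → best response Q.
Player 2 against (Middle, In): payoffs -5, -2 → best response Q.
Player 2 against (Middle, Out): payoffs 2, 3 → best response Q.
Player 2 against (Bottom, In): payoffs 4, -3 → best response P.
Player 2 against (Bottom, Out): payoffs 4, -4 → best response P.
Player 3 against (Top, P): payoffs -5, 2 → best response Out.
Player 3 against (Top, Q): payoffs -2, -1 → best response Out.
Player 3 against (Middle, P): payoffs -1, 2 → best response Out.
Player 3 against (Middle, Q): payoffs -3, -2 → best response Out.
Player 3 against (Bottom, P): payoffs 2, 0 → best response In.
Player 3 against (Bottom, Q): payoffs -4, 5 → best response Out.
Mutual best responses: (Top, Q, Out).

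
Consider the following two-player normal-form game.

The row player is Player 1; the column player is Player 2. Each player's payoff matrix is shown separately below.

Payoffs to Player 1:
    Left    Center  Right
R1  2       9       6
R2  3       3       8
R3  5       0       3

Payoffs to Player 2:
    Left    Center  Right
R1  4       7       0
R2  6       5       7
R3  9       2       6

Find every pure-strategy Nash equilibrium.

(R1, Left): Player 1 can switch to R2 (2 → 3). Not NE.
(R1, Center): Player 1 gets 9, best alternative 3; Player 2 gets 7, best alternative 4. No profitable deviation — NE.
(R1, Right): Player 1 can switch to R2 (6 → 8). Not NE.
(R2, Left): Player 1 can switch to R3 (3 → 5). Not NE.
(R2, Center): Player 1 can switch to R1 (3 → 9). Not NE.
(R2, Right): Player 1 gets 8, best alternative 6; Player 2 gets 7, best alternative 6. No profitable deviation — NE.
(R3, Left): Player 1 gets 5, best alternative 3; Player 2 gets 9, best alternative 6. No profitable deviation — NE.
(R3, Center): Player 1 can switch to R1 (0 → 9). Not NE.
(R3, Right): Player 1 can switch to R1 (3 → 6). Not NE.

(R1, Center), (R2, Right), (R3, Left)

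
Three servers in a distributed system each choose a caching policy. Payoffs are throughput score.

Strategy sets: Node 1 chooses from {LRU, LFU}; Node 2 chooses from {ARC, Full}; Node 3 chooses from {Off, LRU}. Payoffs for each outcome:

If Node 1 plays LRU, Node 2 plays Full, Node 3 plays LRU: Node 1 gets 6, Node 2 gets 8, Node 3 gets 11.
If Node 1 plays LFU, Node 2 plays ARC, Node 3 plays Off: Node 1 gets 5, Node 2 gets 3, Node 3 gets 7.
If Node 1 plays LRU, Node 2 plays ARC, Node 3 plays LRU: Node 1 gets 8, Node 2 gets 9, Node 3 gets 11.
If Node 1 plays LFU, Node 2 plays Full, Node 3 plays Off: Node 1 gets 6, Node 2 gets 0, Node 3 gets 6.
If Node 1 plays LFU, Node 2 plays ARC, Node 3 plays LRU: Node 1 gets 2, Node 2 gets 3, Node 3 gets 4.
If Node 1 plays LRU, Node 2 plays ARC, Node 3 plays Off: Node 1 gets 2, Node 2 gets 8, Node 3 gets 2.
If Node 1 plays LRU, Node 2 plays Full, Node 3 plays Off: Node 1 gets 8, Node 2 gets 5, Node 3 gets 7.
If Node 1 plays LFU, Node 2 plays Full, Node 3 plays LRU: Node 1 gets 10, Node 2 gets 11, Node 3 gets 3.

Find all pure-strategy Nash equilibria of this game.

(LRU, ARC, LRU); (LFU, ARC, Off)

Mark each player's best response to every combination of opponents' strategies; a profile where every player is best-responding is a pure Nash equilibrium.
Node 1 against (ARC, Off): payoffs 2, 5 → best response LFU.
Node 1 against (ARC, LRU): payoffs 8, 2 → best response LRU.
Node 1 against (Full, Off): payoffs 8, 6 → best response LRU.
Node 1 against (Full, LRU): payoffs 6, 10 → best response LFU.
Node 2 against (LRU, Off): payoffs 8, 5 → best response ARC.
Node 2 against (LRU, LRU): payoffs 9, 8 → best response ARC.
Node 2 against (LFU, Off): payoffs 3, 0 → best response ARC.
Node 2 against (LFU, LRU): payoffs 3, 11 → best response Full.
Node 3 against (LRU, ARC): payoffs 2, 11 → best response LRU.
Node 3 against (LRU, Full): payoffs 7, 11 → best response LRU.
Node 3 against (LFU, ARC): payoffs 7, 4 → best response Off.
Node 3 against (LFU, Full): payoffs 6, 3 → best response Off.
Mutual best responses: (LRU, ARC, LRU); (LFU, ARC, Off).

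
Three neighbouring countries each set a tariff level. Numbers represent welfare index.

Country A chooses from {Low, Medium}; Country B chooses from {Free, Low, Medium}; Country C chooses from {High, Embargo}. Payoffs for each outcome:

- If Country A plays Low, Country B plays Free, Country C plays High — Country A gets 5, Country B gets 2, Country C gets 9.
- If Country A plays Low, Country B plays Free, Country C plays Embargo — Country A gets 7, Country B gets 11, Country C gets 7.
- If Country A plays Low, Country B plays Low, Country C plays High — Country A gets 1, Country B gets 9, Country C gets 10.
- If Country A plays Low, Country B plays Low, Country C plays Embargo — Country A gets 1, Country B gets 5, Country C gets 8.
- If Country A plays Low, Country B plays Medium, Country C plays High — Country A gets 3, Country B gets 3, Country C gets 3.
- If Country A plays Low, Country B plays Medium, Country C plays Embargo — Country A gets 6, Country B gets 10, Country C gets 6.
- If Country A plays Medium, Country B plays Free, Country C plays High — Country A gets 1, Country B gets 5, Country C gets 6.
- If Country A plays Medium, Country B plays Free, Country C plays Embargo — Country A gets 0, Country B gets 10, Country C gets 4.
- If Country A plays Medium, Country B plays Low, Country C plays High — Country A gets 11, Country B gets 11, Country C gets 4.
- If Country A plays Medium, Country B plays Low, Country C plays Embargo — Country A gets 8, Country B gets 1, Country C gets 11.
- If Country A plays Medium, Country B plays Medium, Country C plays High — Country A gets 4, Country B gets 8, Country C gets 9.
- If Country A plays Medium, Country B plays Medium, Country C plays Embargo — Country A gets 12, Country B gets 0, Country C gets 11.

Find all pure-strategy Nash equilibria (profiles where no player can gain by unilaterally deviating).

(Low, Free, High): Country B can switch to Low (2 → 9). Not NE.
(Low, Free, Embargo): Country C can switch to High (7 → 9). Not NE.
(Low, Low, High): Country A can switch to Medium (1 → 11). Not NE.
(Low, Low, Embargo): Country A can switch to Medium (1 → 8). Not NE.
(Low, Medium, High): Country A can switch to Medium (3 → 4). Not NE.
(Low, Medium, Embargo): Country A can switch to Medium (6 → 12). Not NE.
(Medium, Free, High): Country A can switch to Low (1 → 5). Not NE.
(Medium, Free, Embargo): Country A can switch to Low (0 → 7). Not NE.
(Medium, Low, High): Country C can switch to Embargo (4 → 11). Not NE.
(Medium, Low, Embargo): Country B can switch to Free (1 → 10). Not NE.
(The remaining 2 profiles each have a profitable deviation by the same check.)

This game has no pure Nash equilibrium.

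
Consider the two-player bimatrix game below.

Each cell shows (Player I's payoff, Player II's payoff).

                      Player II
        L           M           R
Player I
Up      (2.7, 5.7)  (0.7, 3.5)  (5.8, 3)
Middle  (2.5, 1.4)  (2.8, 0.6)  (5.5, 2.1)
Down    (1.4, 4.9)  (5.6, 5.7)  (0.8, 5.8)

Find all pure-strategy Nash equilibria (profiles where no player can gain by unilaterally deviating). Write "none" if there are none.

The unique pure-strategy Nash equilibrium is (Up, L).

Player I against L: payoffs 2.7, 2.5, 1.4 → best response Up.
Player I against M: payoffs 0.7, 2.8, 5.6 → best response Down.
Player I against R: payoffs 5.8, 5.5, 0.8 → best response Up.
Player II against Up: payoffs 5.7, 3.5, 3 → best response L.
Player II against Middle: payoffs 1.4, 0.6, 2.1 → best response R.
Player II against Down: payoffs 4.9, 5.7, 5.8 → best response R.
Mutual best responses: (Up, L).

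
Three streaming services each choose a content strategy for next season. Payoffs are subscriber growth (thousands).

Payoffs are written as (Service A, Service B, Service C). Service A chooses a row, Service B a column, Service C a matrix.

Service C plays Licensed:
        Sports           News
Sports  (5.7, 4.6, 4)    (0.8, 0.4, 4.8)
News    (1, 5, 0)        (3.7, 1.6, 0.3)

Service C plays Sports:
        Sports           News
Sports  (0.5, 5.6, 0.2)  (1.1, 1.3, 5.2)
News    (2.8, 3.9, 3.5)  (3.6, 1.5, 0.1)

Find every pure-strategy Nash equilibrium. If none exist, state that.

(Sports, Sports, Licensed) and (News, Sports, Sports)

Service A against (Sports, Licensed): payoffs 5.7, 1 → best response Sports.
Service A against (Sports, Sports): payoffs 0.5, 2.8 → best response News.
Service A against (News, Licensed): payoffs 0.8, 3.7 → best response News.
Service A against (News, Sports): payoffs 1.1, 3.6 → best response News.
Service B against (Sports, Licensed): payoffs 4.6, 0.4 → best response Sports.
Service B against (Sports, Sports): payoffs 5.6, 1.3 → best response Sports.
Service B against (News, Licensed): payoffs 5, 1.6 → best response Sports.
Service B against (News, Sports): payoffs 3.9, 1.5 → best response Sports.
Service C against (Sports, Sports): payoffs 4, 0.2 → best response Licensed.
Service C against (Sports, News): payoffs 4.8, 5.2 → best response Sports.
Service C against (News, Sports): payoffs 0, 3.5 → best response Sports.
Service C against (News, News): payoffs 0.3, 0.1 → best response Licensed.
Mutual best responses: (Sports, Sports, Licensed); (News, Sports, Sports).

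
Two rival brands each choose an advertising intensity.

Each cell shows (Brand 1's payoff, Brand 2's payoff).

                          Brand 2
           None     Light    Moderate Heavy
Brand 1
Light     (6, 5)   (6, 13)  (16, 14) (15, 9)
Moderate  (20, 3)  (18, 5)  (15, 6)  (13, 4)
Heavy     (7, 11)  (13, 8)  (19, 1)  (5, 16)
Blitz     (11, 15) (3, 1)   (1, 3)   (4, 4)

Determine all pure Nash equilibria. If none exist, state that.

none

For each player, find the best response to each opponent profile; mutual best responses are the pure NE.
Brand 1 against None: payoffs 6, 20, 7, 11 → best response Moderate.
Brand 1 against Light: payoffs 6, 18, 13, 3 → best response Moderate.
Brand 1 against Moderate: payoffs 16, 15, 19, 1 → best response Heavy.
Brand 1 against Heavy: payoffs 15, 13, 5, 4 → best response Light.
Brand 2 against Light: payoffs 5, 13, 14, 9 → best response Moderate.
Brand 2 against Moderate: payoffs 3, 5, 6, 4 → best response Moderate.
Brand 2 against Heavy: payoffs 11, 8, 1, 16 → best response Heavy.
Brand 2 against Blitz: payoffs 15, 1, 3, 4 → best response None.
No profile is a mutual best response for all players.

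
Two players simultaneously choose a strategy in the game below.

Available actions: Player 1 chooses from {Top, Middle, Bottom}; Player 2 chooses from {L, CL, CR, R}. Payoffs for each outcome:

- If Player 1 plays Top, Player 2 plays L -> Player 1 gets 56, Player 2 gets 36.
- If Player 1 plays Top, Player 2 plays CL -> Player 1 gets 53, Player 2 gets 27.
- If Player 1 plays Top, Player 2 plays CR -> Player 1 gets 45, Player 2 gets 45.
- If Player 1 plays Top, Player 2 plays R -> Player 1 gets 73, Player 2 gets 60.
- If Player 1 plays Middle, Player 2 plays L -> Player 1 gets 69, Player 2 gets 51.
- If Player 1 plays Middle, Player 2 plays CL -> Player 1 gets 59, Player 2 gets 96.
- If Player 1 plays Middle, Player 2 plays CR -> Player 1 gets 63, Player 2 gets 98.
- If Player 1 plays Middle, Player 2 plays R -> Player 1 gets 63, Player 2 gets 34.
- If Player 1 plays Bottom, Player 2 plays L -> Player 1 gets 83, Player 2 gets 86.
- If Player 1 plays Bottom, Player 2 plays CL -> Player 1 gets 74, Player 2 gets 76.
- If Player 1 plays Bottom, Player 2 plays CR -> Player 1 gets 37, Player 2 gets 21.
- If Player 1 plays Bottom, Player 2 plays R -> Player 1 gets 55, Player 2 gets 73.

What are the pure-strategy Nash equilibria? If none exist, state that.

Pure-strategy Nash equilibria: (Top, R); (Middle, CR); (Bottom, L)

Player 1 against L: payoffs 56, 69, 83 → best response Bottom.
Player 1 against CL: payoffs 53, 59, 74 → best response Bottom.
Player 1 against CR: payoffs 45, 63, 37 → best response Middle.
Player 1 against R: payoffs 73, 63, 55 → best response Top.
Player 2 against Top: payoffs 36, 27, 45, 60 → best response R.
Player 2 against Middle: payoffs 51, 96, 98, 34 → best response CR.
Player 2 against Bottom: payoffs 86, 76, 21, 73 → best response L.
Mutual best responses: (Top, R); (Middle, CR); (Bottom, L).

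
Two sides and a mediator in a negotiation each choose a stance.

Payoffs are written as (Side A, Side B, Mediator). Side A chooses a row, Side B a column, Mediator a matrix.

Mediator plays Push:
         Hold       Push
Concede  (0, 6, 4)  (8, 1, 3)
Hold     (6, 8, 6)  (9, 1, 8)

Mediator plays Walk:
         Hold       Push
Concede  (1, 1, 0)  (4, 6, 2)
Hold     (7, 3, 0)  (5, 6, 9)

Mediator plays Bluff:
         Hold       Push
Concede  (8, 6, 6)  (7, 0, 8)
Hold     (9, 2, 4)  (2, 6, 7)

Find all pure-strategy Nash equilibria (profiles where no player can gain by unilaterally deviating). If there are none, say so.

Pure-strategy Nash equilibria: (Hold, Hold, Push), (Hold, Push, Walk)

For each strategy profile, look for a profitable unilateral deviation.
(Concede, Hold, Push): Side A can switch to Hold (0 → 6). Not NE.
(Concede, Hold, Walk): Side A can switch to Hold (1 → 7). Not NE.
(Concede, Hold, Bluff): Side A can switch to Hold (8 → 9). Not NE.
(Concede, Push, Push): Side A can switch to Hold (8 → 9). Not NE.
(Concede, Push, Walk): Side A can switch to Hold (4 → 5). Not NE.
(Concede, Push, Bluff): Side B can switch to Hold (0 → 6). Not NE.
(Hold, Hold, Push): Side A gets 6, best alternative 0; Side B gets 8, best alternative 1; Mediator gets 6, best alternative 4. No profitable deviation — NE.
(Hold, Push, Walk): Side A gets 5, best alternative 4; Side B gets 6, best alternative 3; Mediator gets 9, best alternative 8. No profitable deviation — NE.
(The remaining 4 profiles each have a profitable deviation by the same check.)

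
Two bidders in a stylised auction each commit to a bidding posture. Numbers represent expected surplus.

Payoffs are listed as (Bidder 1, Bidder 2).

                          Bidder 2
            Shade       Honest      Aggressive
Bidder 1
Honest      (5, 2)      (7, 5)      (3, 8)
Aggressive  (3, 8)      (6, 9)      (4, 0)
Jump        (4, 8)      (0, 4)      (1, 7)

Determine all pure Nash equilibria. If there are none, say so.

No pure-strategy Nash equilibrium.

(Honest, Shade): Bidder 2 can switch to Honest (2 → 5). Not NE.
(Honest, Honest): Bidder 2 can switch to Aggressive (5 → 8). Not NE.
(Honest, Aggressive): Bidder 1 can switch to Aggressive (3 → 4). Not NE.
(Aggressive, Shade): Bidder 1 can switch to Honest (3 → 5). Not NE.
(Aggressive, Honest): Bidder 1 can switch to Honest (6 → 7). Not NE.
(Aggressive, Aggressive): Bidder 2 can switch to Shade (0 → 8). Not NE.
(Jump, Shade): Bidder 1 can switch to Honest (4 → 5). Not NE.
(Jump, Honest): Bidder 1 can switch to Honest (0 → 7). Not NE.
(Jump, Aggressive): Bidder 1 can switch to Honest (1 → 3). Not NE.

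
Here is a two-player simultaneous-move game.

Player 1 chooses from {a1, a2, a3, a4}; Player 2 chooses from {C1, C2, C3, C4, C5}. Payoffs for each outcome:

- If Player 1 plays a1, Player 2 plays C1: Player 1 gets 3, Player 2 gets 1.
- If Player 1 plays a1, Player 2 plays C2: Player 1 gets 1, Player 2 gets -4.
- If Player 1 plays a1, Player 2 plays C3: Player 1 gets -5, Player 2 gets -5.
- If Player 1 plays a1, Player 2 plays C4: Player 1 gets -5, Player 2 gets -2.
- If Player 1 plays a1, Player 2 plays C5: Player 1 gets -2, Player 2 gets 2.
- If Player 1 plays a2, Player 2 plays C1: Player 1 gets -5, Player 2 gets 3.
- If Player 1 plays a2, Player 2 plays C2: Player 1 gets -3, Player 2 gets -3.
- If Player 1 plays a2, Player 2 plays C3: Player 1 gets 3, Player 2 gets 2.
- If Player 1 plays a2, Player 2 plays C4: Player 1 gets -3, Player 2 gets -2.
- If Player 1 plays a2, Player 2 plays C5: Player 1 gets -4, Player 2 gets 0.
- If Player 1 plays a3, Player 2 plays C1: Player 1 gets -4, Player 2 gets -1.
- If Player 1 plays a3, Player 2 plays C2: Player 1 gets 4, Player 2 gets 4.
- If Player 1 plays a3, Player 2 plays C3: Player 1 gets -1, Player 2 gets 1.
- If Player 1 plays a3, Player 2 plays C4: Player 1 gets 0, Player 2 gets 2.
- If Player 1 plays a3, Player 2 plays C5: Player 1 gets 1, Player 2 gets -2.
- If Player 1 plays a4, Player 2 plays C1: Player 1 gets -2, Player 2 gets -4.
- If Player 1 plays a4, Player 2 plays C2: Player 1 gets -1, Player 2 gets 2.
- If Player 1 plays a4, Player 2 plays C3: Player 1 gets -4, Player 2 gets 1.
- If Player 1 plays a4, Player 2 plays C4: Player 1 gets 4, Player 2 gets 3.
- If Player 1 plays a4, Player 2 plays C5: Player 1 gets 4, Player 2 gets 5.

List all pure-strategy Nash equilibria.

Player 1 against C1: payoffs 3, -5, -4, -2 → best response a1.
Player 1 against C2: payoffs 1, -3, 4, -1 → best response a3.
Player 1 against C3: payoffs -5, 3, -1, -4 → best response a2.
Player 1 against C4: payoffs -5, -3, 0, 4 → best response a4.
Player 1 against C5: payoffs -2, -4, 1, 4 → best response a4.
Player 2 against a1: payoffs 1, -4, -5, -2, 2 → best response C5.
Player 2 against a2: payoffs 3, -3, 2, -2, 0 → best response C1.
Player 2 against a3: payoffs -1, 4, 1, 2, -2 → best response C2.
Player 2 against a4: payoffs -4, 2, 1, 3, 5 → best response C5.
Mutual best responses: (a3, C2); (a4, C5).

The pure Nash equilibria are (a3, C2); (a4, C5).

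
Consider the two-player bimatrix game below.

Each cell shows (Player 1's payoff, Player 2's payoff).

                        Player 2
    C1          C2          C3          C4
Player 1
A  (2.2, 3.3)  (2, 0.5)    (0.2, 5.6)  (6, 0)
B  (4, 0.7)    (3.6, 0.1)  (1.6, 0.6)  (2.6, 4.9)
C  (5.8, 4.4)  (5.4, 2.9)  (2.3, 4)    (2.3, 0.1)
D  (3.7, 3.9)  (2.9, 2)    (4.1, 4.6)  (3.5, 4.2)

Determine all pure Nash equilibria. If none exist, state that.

(A, C1): Player 1 can switch to B (2.2 → 4). Not NE.
(A, C2): Player 1 can switch to B (2 → 3.6). Not NE.
(A, C3): Player 1 can switch to B (0.2 → 1.6). Not NE.
(A, C4): Player 2 can switch to C1 (0 → 3.3). Not NE.
(B, C1): Player 1 can switch to C (4 → 5.8). Not NE.
(B, C2): Player 1 can switch to C (3.6 → 5.4). Not NE.
(B, C3): Player 1 can switch to C (1.6 → 2.3). Not NE.
(B, C4): Player 1 can switch to A (2.6 → 6). Not NE.
(C, C1): Player 1 gets 5.8, best alternative 4; Player 2 gets 4.4, best alternative 4. No profitable deviation — NE.
(D, C3): Player 1 gets 4.1, best alternative 2.3; Player 2 gets 4.6, best alternative 4.2. No profitable deviation — NE.
(The remaining 6 profiles each have a profitable deviation by the same check.)

Pure-strategy Nash equilibria: (C, C1) and (D, C3)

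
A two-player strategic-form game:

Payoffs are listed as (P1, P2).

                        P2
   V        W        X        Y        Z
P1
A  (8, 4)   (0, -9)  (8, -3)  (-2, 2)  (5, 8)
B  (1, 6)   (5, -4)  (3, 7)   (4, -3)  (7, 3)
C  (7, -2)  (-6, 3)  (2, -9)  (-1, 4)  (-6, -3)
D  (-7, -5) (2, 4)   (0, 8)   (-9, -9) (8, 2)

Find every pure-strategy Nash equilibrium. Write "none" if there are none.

(A, V): P2 can switch to Z (4 → 8). Not NE.
(A, W): P1 can switch to B (0 → 5). Not NE.
(A, X): P2 can switch to V (-3 → 4). Not NE.
(A, Y): P1 can switch to B (-2 → 4). Not NE.
(A, Z): P1 can switch to B (5 → 7). Not NE.
(B, V): P1 can switch to A (1 → 8). Not NE.
(B, W): P2 can switch to V (-4 → 6). Not NE.
(B, X): P1 can switch to A (3 → 8). Not NE.
(The remaining 12 profiles each have a profitable deviation by the same check.)

none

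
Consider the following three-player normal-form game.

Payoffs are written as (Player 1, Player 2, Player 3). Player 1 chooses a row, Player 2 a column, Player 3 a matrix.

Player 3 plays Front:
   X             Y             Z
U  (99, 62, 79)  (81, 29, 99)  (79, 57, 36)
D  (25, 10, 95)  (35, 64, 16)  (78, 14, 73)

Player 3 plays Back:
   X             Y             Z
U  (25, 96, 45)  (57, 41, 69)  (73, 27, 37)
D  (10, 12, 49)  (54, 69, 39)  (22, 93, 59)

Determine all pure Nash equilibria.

Player 1 against (X, Front): payoffs 99, 25 → best response U.
Player 1 against (X, Back): payoffs 25, 10 → best response U.
Player 1 against (Y, Front): payoffs 81, 35 → best response U.
Player 1 against (Y, Back): payoffs 57, 54 → best response U.
Player 1 against (Z, Front): payoffs 79, 78 → best response U.
Player 1 against (Z, Back): payoffs 73, 22 → best response U.
Player 2 against (U, Front): payoffs 62, 29, 57 → best response X.
Player 2 against (U, Back): payoffs 96, 41, 27 → best response X.
Player 2 against (D, Front): payoffs 10, 64, 14 → best response Y.
Player 2 against (D, Back): payoffs 12, 69, 93 → best response Z.
Player 3 against (U, X): payoffs 79, 45 → best response Front.
Player 3 against (U, Y): payoffs 99, 69 → best response Front.
Player 3 against (U, Z): payoffs 36, 37 → best response Back.
Player 3 against (D, X): payoffs 95, 49 → best response Front.
Player 3 against (D, Y): payoffs 16, 39 → best response Back.
Player 3 against (D, Z): payoffs 73, 59 → best response Front.
Mutual best responses: (U, X, Front).

Pure NE: (U, X, Front)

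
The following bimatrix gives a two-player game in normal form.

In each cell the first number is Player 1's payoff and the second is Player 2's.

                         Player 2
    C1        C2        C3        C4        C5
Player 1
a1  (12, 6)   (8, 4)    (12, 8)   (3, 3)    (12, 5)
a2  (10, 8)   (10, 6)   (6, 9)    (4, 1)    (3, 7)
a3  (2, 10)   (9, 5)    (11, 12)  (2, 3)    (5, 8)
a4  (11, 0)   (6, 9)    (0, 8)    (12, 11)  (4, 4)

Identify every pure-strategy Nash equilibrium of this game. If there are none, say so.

Player 1 against C1: payoffs 12, 10, 2, 11 → best response a1.
Player 1 against C2: payoffs 8, 10, 9, 6 → best response a2.
Player 1 against C3: payoffs 12, 6, 11, 0 → best response a1.
Player 1 against C4: payoffs 3, 4, 2, 12 → best response a4.
Player 1 against C5: payoffs 12, 3, 5, 4 → best response a1.
Player 2 against a1: payoffs 6, 4, 8, 3, 5 → best response C3.
Player 2 against a2: payoffs 8, 6, 9, 1, 7 → best response C3.
Player 2 against a3: payoffs 10, 5, 12, 3, 8 → best response C3.
Player 2 against a4: payoffs 0, 9, 8, 11, 4 → best response C4.
Mutual best responses: (a1, C3); (a4, C4).

(a1, C3), (a4, C4)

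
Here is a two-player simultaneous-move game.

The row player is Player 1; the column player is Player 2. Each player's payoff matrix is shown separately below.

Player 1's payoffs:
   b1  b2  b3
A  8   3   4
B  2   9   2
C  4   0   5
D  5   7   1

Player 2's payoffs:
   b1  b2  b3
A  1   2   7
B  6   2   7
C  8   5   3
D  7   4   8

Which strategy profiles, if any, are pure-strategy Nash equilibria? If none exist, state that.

There is no pure-strategy Nash equilibrium.

For each player, find the best response to each opponent profile; mutual best responses are the pure NE.
Player 1 against b1: payoffs 8, 2, 4, 5 → best response A.
Player 1 against b2: payoffs 3, 9, 0, 7 → best response B.
Player 1 against b3: payoffs 4, 2, 5, 1 → best response C.
Player 2 against A: payoffs 1, 2, 7 → best response b3.
Player 2 against B: payoffs 6, 2, 7 → best response b3.
Player 2 against C: payoffs 8, 5, 3 → best response b1.
Player 2 against D: payoffs 7, 4, 8 → best response b3.
No profile is a mutual best response for all players.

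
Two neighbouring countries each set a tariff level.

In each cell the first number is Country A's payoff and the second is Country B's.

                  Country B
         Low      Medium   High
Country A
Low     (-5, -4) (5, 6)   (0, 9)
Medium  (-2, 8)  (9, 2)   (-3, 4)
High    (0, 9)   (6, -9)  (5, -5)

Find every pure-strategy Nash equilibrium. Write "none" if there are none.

Pure NE: (High, Low)

(Low, Low): Country A can switch to Medium (-5 → -2). Not NE.
(Low, Medium): Country A can switch to Medium (5 → 9). Not NE.
(Low, High): Country A can switch to High (0 → 5). Not NE.
(Medium, Low): Country A can switch to High (-2 → 0). Not NE.
(Medium, Medium): Country B can switch to Low (2 → 8). Not NE.
(Medium, High): Country A can switch to Low (-3 → 0). Not NE.
(High, Low): Country A gets 0, best alternative -2; Country B gets 9, best alternative -5. No profitable deviation — NE.
(High, Medium): Country A can switch to Medium (6 → 9). Not NE.
(High, High): Country B can switch to Low (-5 → 9). Not NE.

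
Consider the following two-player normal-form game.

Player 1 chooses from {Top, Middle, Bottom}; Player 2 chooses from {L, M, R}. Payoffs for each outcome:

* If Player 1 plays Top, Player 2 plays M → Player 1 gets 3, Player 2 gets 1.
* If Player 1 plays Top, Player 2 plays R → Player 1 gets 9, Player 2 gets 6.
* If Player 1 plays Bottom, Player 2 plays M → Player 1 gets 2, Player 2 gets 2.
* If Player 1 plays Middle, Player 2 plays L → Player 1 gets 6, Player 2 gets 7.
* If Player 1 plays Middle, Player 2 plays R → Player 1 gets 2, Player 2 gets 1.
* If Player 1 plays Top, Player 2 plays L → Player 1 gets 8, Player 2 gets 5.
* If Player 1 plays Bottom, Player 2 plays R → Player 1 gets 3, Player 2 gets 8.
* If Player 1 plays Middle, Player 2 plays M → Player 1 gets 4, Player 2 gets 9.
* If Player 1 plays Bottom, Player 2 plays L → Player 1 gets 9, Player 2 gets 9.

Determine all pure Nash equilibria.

Pure-strategy Nash equilibria: (Top, R); (Middle, M); (Bottom, L)

(Top, L): Player 1 can switch to Bottom (8 → 9). Not NE.
(Top, M): Player 1 can switch to Middle (3 → 4). Not NE.
(Top, R): Player 1 gets 9, best alternative 3; Player 2 gets 6, best alternative 5. No profitable deviation — NE.
(Middle, L): Player 1 can switch to Top (6 → 8). Not NE.
(Middle, M): Player 1 gets 4, best alternative 3; Player 2 gets 9, best alternative 7. No profitable deviation — NE.
(Middle, R): Player 1 can switch to Top (2 → 9). Not NE.
(Bottom, L): Player 1 gets 9, best alternative 8; Player 2 gets 9, best alternative 8. No profitable deviation — NE.
(Bottom, M): Player 1 can switch to Top (2 → 3). Not NE.
(Bottom, R): Player 1 can switch to Top (3 → 9). Not NE.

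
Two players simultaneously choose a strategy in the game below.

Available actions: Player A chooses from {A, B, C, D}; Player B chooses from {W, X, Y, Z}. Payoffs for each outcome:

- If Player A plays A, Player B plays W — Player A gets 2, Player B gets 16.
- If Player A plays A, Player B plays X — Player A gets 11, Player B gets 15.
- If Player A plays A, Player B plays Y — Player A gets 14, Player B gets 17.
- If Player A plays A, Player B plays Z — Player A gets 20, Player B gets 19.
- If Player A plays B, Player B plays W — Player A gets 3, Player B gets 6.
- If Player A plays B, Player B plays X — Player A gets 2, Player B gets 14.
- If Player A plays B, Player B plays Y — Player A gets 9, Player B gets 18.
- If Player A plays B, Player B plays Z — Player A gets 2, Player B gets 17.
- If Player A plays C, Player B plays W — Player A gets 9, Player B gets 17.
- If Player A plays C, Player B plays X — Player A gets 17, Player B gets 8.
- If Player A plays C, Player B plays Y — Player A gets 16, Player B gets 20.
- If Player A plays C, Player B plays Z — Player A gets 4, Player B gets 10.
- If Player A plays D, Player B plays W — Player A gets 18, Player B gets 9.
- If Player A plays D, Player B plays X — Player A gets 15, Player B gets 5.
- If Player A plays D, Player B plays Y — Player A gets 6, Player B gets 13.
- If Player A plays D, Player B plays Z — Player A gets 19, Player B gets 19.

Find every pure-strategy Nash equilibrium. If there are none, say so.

(A, W): Player A can switch to B (2 → 3). Not NE.
(A, X): Player A can switch to C (11 → 17). Not NE.
(A, Y): Player A can switch to C (14 → 16). Not NE.
(A, Z): Player A gets 20, best alternative 19; Player B gets 19, best alternative 17. No profitable deviation — NE.
(B, W): Player A can switch to C (3 → 9). Not NE.
(B, X): Player A can switch to A (2 → 11). Not NE.
(B, Y): Player A can switch to A (9 → 14). Not NE.
(B, Z): Player A can switch to A (2 → 20). Not NE.
(C, W): Player A can switch to D (9 → 18). Not NE.
(C, X): Player B can switch to W (8 → 17). Not NE.
(C, Y): Player A gets 16, best alternative 14; Player B gets 20, best alternative 17. No profitable deviation — NE.
(C, Z): Player A can switch to A (4 → 20). Not NE.
(The remaining 4 profiles each have a profitable deviation by the same check.)

Pure-strategy Nash equilibria: (A, Z); (C, Y)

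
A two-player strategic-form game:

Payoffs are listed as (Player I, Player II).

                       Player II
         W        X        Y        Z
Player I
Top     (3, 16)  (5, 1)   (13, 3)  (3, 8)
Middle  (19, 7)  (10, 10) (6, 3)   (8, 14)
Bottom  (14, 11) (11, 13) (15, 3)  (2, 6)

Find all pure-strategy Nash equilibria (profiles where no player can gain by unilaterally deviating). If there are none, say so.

Mark each player's best response to every combination of opponents' strategies; a profile where every player is best-responding is a pure Nash equilibrium.
Player I against W: payoffs 3, 19, 14 → best response Middle.
Player I against X: payoffs 5, 10, 11 → best response Bottom.
Player I against Y: payoffs 13, 6, 15 → best response Bottom.
Player I against Z: payoffs 3, 8, 2 → best response Middle.
Player II against Top: payoffs 16, 1, 3, 8 → best response W.
Player II against Middle: payoffs 7, 10, 3, 14 → best response Z.
Player II against Bottom: payoffs 11, 13, 3, 6 → best response X.
Mutual best responses: (Middle, Z); (Bottom, X).

The pure Nash equilibria are (Middle, Z); (Bottom, X).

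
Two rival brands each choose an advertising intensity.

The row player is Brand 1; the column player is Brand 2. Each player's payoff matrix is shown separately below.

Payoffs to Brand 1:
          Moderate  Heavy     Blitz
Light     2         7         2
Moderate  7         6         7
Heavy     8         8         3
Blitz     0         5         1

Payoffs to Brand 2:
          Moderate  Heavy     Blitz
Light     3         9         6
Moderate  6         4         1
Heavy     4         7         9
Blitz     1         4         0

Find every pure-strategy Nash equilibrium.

Brand 1 against Moderate: payoffs 2, 7, 8, 0 → best response Heavy.
Brand 1 against Heavy: payoffs 7, 6, 8, 5 → best response Heavy.
Brand 1 against Blitz: payoffs 2, 7, 3, 1 → best response Moderate.
Brand 2 against Light: payoffs 3, 9, 6 → best response Heavy.
Brand 2 against Moderate: payoffs 6, 4, 1 → best response Moderate.
Brand 2 against Heavy: payoffs 4, 7, 9 → best response Blitz.
Brand 2 against Blitz: payoffs 1, 4, 0 → best response Heavy.
No profile is a mutual best response for all players.

none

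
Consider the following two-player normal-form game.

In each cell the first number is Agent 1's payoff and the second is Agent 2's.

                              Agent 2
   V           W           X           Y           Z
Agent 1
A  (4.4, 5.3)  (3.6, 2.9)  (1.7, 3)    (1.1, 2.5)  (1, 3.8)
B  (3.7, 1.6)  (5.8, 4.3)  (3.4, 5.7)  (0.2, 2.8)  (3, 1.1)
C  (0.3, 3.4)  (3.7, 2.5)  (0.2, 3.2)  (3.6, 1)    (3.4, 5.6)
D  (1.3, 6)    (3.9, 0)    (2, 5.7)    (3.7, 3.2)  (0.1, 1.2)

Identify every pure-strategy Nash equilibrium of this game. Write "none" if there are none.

(A, V): Agent 1 gets 4.4, best alternative 3.7; Agent 2 gets 5.3, best alternative 3.8. No profitable deviation — NE.
(A, W): Agent 1 can switch to B (3.6 → 5.8). Not NE.
(A, X): Agent 1 can switch to B (1.7 → 3.4). Not NE.
(A, Y): Agent 1 can switch to C (1.1 → 3.6). Not NE.
(A, Z): Agent 1 can switch to B (1 → 3). Not NE.
(B, V): Agent 1 can switch to A (3.7 → 4.4). Not NE.
(B, W): Agent 2 can switch to X (4.3 → 5.7). Not NE.
(B, X): Agent 1 gets 3.4, best alternative 2; Agent 2 gets 5.7, best alternative 4.3. No profitable deviation — NE.
(B, Y): Agent 1 can switch to A (0.2 → 1.1). Not NE.
(B, Z): Agent 1 can switch to C (3 → 3.4). Not NE.
(C, V): Agent 1 can switch to A (0.3 → 4.4). Not NE.
(C, W): Agent 1 can switch to B (3.7 → 5.8). Not NE.
(C, X): Agent 1 can switch to A (0.2 → 1.7). Not NE.
(C, Y): Agent 1 can switch to D (3.6 → 3.7). Not NE.
(C, Z): Agent 1 gets 3.4, best alternative 3; Agent 2 gets 5.6, best alternative 3.4. No profitable deviation — NE.
(The remaining 5 profiles each have a profitable deviation by the same check.)

(A, V) and (B, X) and (C, Z)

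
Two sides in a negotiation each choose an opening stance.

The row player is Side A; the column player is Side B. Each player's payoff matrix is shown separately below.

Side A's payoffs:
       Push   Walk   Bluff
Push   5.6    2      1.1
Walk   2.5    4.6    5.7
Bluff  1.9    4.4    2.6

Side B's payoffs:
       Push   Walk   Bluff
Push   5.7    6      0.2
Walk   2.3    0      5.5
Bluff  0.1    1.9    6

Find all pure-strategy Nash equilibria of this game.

(Walk, Bluff)

Side A against Push: payoffs 5.6, 2.5, 1.9 → best response Push.
Side A against Walk: payoffs 2, 4.6, 4.4 → best response Walk.
Side A against Bluff: payoffs 1.1, 5.7, 2.6 → best response Walk.
Side B against Push: payoffs 5.7, 6, 0.2 → best response Walk.
Side B against Walk: payoffs 2.3, 0, 5.5 → best response Bluff.
Side B against Bluff: payoffs 0.1, 1.9, 6 → best response Bluff.
Mutual best responses: (Walk, Bluff).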